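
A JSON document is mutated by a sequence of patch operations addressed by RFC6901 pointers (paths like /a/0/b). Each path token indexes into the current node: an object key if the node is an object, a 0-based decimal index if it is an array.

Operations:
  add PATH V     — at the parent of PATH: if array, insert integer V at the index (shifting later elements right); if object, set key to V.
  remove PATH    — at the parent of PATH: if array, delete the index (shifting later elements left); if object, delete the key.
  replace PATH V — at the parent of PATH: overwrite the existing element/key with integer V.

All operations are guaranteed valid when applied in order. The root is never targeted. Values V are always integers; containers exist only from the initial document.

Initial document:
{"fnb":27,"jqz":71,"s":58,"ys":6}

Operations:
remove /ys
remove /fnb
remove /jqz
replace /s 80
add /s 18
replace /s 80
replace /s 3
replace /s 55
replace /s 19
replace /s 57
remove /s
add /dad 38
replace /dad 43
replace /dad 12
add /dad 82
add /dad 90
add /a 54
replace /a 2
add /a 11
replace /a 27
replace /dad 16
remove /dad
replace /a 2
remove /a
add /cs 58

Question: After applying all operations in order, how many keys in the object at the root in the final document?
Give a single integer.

After op 1 (remove /ys): {"fnb":27,"jqz":71,"s":58}
After op 2 (remove /fnb): {"jqz":71,"s":58}
After op 3 (remove /jqz): {"s":58}
After op 4 (replace /s 80): {"s":80}
After op 5 (add /s 18): {"s":18}
After op 6 (replace /s 80): {"s":80}
After op 7 (replace /s 3): {"s":3}
After op 8 (replace /s 55): {"s":55}
After op 9 (replace /s 19): {"s":19}
After op 10 (replace /s 57): {"s":57}
After op 11 (remove /s): {}
After op 12 (add /dad 38): {"dad":38}
After op 13 (replace /dad 43): {"dad":43}
After op 14 (replace /dad 12): {"dad":12}
After op 15 (add /dad 82): {"dad":82}
After op 16 (add /dad 90): {"dad":90}
After op 17 (add /a 54): {"a":54,"dad":90}
After op 18 (replace /a 2): {"a":2,"dad":90}
After op 19 (add /a 11): {"a":11,"dad":90}
After op 20 (replace /a 27): {"a":27,"dad":90}
After op 21 (replace /dad 16): {"a":27,"dad":16}
After op 22 (remove /dad): {"a":27}
After op 23 (replace /a 2): {"a":2}
After op 24 (remove /a): {}
After op 25 (add /cs 58): {"cs":58}
Size at the root: 1

Answer: 1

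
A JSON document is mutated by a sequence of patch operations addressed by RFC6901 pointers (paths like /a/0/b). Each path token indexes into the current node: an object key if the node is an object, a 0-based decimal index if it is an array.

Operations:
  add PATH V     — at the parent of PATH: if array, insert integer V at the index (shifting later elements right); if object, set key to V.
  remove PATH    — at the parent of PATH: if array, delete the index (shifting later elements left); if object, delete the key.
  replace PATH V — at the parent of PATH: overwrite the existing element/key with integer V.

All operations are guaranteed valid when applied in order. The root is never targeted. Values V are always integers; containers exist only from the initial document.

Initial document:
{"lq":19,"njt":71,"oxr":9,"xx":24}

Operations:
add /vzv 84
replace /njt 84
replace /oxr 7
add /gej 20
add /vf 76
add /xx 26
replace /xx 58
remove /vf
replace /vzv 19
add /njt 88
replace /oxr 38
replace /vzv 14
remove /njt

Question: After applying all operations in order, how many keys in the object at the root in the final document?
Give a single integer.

Answer: 5

Derivation:
After op 1 (add /vzv 84): {"lq":19,"njt":71,"oxr":9,"vzv":84,"xx":24}
After op 2 (replace /njt 84): {"lq":19,"njt":84,"oxr":9,"vzv":84,"xx":24}
After op 3 (replace /oxr 7): {"lq":19,"njt":84,"oxr":7,"vzv":84,"xx":24}
After op 4 (add /gej 20): {"gej":20,"lq":19,"njt":84,"oxr":7,"vzv":84,"xx":24}
After op 5 (add /vf 76): {"gej":20,"lq":19,"njt":84,"oxr":7,"vf":76,"vzv":84,"xx":24}
After op 6 (add /xx 26): {"gej":20,"lq":19,"njt":84,"oxr":7,"vf":76,"vzv":84,"xx":26}
After op 7 (replace /xx 58): {"gej":20,"lq":19,"njt":84,"oxr":7,"vf":76,"vzv":84,"xx":58}
After op 8 (remove /vf): {"gej":20,"lq":19,"njt":84,"oxr":7,"vzv":84,"xx":58}
After op 9 (replace /vzv 19): {"gej":20,"lq":19,"njt":84,"oxr":7,"vzv":19,"xx":58}
After op 10 (add /njt 88): {"gej":20,"lq":19,"njt":88,"oxr":7,"vzv":19,"xx":58}
After op 11 (replace /oxr 38): {"gej":20,"lq":19,"njt":88,"oxr":38,"vzv":19,"xx":58}
After op 12 (replace /vzv 14): {"gej":20,"lq":19,"njt":88,"oxr":38,"vzv":14,"xx":58}
After op 13 (remove /njt): {"gej":20,"lq":19,"oxr":38,"vzv":14,"xx":58}
Size at the root: 5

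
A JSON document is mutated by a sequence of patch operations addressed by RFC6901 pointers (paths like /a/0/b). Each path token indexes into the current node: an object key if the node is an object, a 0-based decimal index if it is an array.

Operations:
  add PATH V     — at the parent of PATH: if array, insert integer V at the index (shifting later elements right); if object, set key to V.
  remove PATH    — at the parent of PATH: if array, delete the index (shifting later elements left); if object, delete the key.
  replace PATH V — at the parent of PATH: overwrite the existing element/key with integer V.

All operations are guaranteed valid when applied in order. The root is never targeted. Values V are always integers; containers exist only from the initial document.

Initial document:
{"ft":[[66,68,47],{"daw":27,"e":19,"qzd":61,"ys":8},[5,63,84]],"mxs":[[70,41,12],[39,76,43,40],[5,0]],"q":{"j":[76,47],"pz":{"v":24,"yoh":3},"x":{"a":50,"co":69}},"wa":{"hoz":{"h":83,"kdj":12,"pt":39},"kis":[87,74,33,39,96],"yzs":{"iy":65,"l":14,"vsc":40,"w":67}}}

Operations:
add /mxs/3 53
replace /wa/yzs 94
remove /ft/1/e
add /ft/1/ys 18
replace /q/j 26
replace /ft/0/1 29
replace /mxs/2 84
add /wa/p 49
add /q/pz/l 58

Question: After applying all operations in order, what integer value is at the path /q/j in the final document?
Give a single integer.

Answer: 26

Derivation:
After op 1 (add /mxs/3 53): {"ft":[[66,68,47],{"daw":27,"e":19,"qzd":61,"ys":8},[5,63,84]],"mxs":[[70,41,12],[39,76,43,40],[5,0],53],"q":{"j":[76,47],"pz":{"v":24,"yoh":3},"x":{"a":50,"co":69}},"wa":{"hoz":{"h":83,"kdj":12,"pt":39},"kis":[87,74,33,39,96],"yzs":{"iy":65,"l":14,"vsc":40,"w":67}}}
After op 2 (replace /wa/yzs 94): {"ft":[[66,68,47],{"daw":27,"e":19,"qzd":61,"ys":8},[5,63,84]],"mxs":[[70,41,12],[39,76,43,40],[5,0],53],"q":{"j":[76,47],"pz":{"v":24,"yoh":3},"x":{"a":50,"co":69}},"wa":{"hoz":{"h":83,"kdj":12,"pt":39},"kis":[87,74,33,39,96],"yzs":94}}
After op 3 (remove /ft/1/e): {"ft":[[66,68,47],{"daw":27,"qzd":61,"ys":8},[5,63,84]],"mxs":[[70,41,12],[39,76,43,40],[5,0],53],"q":{"j":[76,47],"pz":{"v":24,"yoh":3},"x":{"a":50,"co":69}},"wa":{"hoz":{"h":83,"kdj":12,"pt":39},"kis":[87,74,33,39,96],"yzs":94}}
After op 4 (add /ft/1/ys 18): {"ft":[[66,68,47],{"daw":27,"qzd":61,"ys":18},[5,63,84]],"mxs":[[70,41,12],[39,76,43,40],[5,0],53],"q":{"j":[76,47],"pz":{"v":24,"yoh":3},"x":{"a":50,"co":69}},"wa":{"hoz":{"h":83,"kdj":12,"pt":39},"kis":[87,74,33,39,96],"yzs":94}}
After op 5 (replace /q/j 26): {"ft":[[66,68,47],{"daw":27,"qzd":61,"ys":18},[5,63,84]],"mxs":[[70,41,12],[39,76,43,40],[5,0],53],"q":{"j":26,"pz":{"v":24,"yoh":3},"x":{"a":50,"co":69}},"wa":{"hoz":{"h":83,"kdj":12,"pt":39},"kis":[87,74,33,39,96],"yzs":94}}
After op 6 (replace /ft/0/1 29): {"ft":[[66,29,47],{"daw":27,"qzd":61,"ys":18},[5,63,84]],"mxs":[[70,41,12],[39,76,43,40],[5,0],53],"q":{"j":26,"pz":{"v":24,"yoh":3},"x":{"a":50,"co":69}},"wa":{"hoz":{"h":83,"kdj":12,"pt":39},"kis":[87,74,33,39,96],"yzs":94}}
After op 7 (replace /mxs/2 84): {"ft":[[66,29,47],{"daw":27,"qzd":61,"ys":18},[5,63,84]],"mxs":[[70,41,12],[39,76,43,40],84,53],"q":{"j":26,"pz":{"v":24,"yoh":3},"x":{"a":50,"co":69}},"wa":{"hoz":{"h":83,"kdj":12,"pt":39},"kis":[87,74,33,39,96],"yzs":94}}
After op 8 (add /wa/p 49): {"ft":[[66,29,47],{"daw":27,"qzd":61,"ys":18},[5,63,84]],"mxs":[[70,41,12],[39,76,43,40],84,53],"q":{"j":26,"pz":{"v":24,"yoh":3},"x":{"a":50,"co":69}},"wa":{"hoz":{"h":83,"kdj":12,"pt":39},"kis":[87,74,33,39,96],"p":49,"yzs":94}}
After op 9 (add /q/pz/l 58): {"ft":[[66,29,47],{"daw":27,"qzd":61,"ys":18},[5,63,84]],"mxs":[[70,41,12],[39,76,43,40],84,53],"q":{"j":26,"pz":{"l":58,"v":24,"yoh":3},"x":{"a":50,"co":69}},"wa":{"hoz":{"h":83,"kdj":12,"pt":39},"kis":[87,74,33,39,96],"p":49,"yzs":94}}
Value at /q/j: 26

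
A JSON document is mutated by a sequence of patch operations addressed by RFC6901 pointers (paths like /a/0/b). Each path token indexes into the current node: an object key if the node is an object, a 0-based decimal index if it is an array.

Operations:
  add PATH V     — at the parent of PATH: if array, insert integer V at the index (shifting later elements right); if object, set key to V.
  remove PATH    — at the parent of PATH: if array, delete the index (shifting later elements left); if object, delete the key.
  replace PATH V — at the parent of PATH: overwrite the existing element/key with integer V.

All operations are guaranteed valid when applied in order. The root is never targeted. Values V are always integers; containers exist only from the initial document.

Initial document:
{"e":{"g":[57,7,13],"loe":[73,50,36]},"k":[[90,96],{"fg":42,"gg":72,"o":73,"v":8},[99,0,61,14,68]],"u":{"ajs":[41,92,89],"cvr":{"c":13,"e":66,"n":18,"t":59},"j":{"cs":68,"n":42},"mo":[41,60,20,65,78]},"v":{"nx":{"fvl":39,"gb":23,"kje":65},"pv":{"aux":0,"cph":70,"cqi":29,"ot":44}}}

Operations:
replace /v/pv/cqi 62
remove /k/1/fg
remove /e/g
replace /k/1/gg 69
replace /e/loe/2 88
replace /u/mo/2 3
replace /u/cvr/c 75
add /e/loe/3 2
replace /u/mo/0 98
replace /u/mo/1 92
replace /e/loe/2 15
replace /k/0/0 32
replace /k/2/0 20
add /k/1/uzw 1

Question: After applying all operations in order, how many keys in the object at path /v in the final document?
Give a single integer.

After op 1 (replace /v/pv/cqi 62): {"e":{"g":[57,7,13],"loe":[73,50,36]},"k":[[90,96],{"fg":42,"gg":72,"o":73,"v":8},[99,0,61,14,68]],"u":{"ajs":[41,92,89],"cvr":{"c":13,"e":66,"n":18,"t":59},"j":{"cs":68,"n":42},"mo":[41,60,20,65,78]},"v":{"nx":{"fvl":39,"gb":23,"kje":65},"pv":{"aux":0,"cph":70,"cqi":62,"ot":44}}}
After op 2 (remove /k/1/fg): {"e":{"g":[57,7,13],"loe":[73,50,36]},"k":[[90,96],{"gg":72,"o":73,"v":8},[99,0,61,14,68]],"u":{"ajs":[41,92,89],"cvr":{"c":13,"e":66,"n":18,"t":59},"j":{"cs":68,"n":42},"mo":[41,60,20,65,78]},"v":{"nx":{"fvl":39,"gb":23,"kje":65},"pv":{"aux":0,"cph":70,"cqi":62,"ot":44}}}
After op 3 (remove /e/g): {"e":{"loe":[73,50,36]},"k":[[90,96],{"gg":72,"o":73,"v":8},[99,0,61,14,68]],"u":{"ajs":[41,92,89],"cvr":{"c":13,"e":66,"n":18,"t":59},"j":{"cs":68,"n":42},"mo":[41,60,20,65,78]},"v":{"nx":{"fvl":39,"gb":23,"kje":65},"pv":{"aux":0,"cph":70,"cqi":62,"ot":44}}}
After op 4 (replace /k/1/gg 69): {"e":{"loe":[73,50,36]},"k":[[90,96],{"gg":69,"o":73,"v":8},[99,0,61,14,68]],"u":{"ajs":[41,92,89],"cvr":{"c":13,"e":66,"n":18,"t":59},"j":{"cs":68,"n":42},"mo":[41,60,20,65,78]},"v":{"nx":{"fvl":39,"gb":23,"kje":65},"pv":{"aux":0,"cph":70,"cqi":62,"ot":44}}}
After op 5 (replace /e/loe/2 88): {"e":{"loe":[73,50,88]},"k":[[90,96],{"gg":69,"o":73,"v":8},[99,0,61,14,68]],"u":{"ajs":[41,92,89],"cvr":{"c":13,"e":66,"n":18,"t":59},"j":{"cs":68,"n":42},"mo":[41,60,20,65,78]},"v":{"nx":{"fvl":39,"gb":23,"kje":65},"pv":{"aux":0,"cph":70,"cqi":62,"ot":44}}}
After op 6 (replace /u/mo/2 3): {"e":{"loe":[73,50,88]},"k":[[90,96],{"gg":69,"o":73,"v":8},[99,0,61,14,68]],"u":{"ajs":[41,92,89],"cvr":{"c":13,"e":66,"n":18,"t":59},"j":{"cs":68,"n":42},"mo":[41,60,3,65,78]},"v":{"nx":{"fvl":39,"gb":23,"kje":65},"pv":{"aux":0,"cph":70,"cqi":62,"ot":44}}}
After op 7 (replace /u/cvr/c 75): {"e":{"loe":[73,50,88]},"k":[[90,96],{"gg":69,"o":73,"v":8},[99,0,61,14,68]],"u":{"ajs":[41,92,89],"cvr":{"c":75,"e":66,"n":18,"t":59},"j":{"cs":68,"n":42},"mo":[41,60,3,65,78]},"v":{"nx":{"fvl":39,"gb":23,"kje":65},"pv":{"aux":0,"cph":70,"cqi":62,"ot":44}}}
After op 8 (add /e/loe/3 2): {"e":{"loe":[73,50,88,2]},"k":[[90,96],{"gg":69,"o":73,"v":8},[99,0,61,14,68]],"u":{"ajs":[41,92,89],"cvr":{"c":75,"e":66,"n":18,"t":59},"j":{"cs":68,"n":42},"mo":[41,60,3,65,78]},"v":{"nx":{"fvl":39,"gb":23,"kje":65},"pv":{"aux":0,"cph":70,"cqi":62,"ot":44}}}
After op 9 (replace /u/mo/0 98): {"e":{"loe":[73,50,88,2]},"k":[[90,96],{"gg":69,"o":73,"v":8},[99,0,61,14,68]],"u":{"ajs":[41,92,89],"cvr":{"c":75,"e":66,"n":18,"t":59},"j":{"cs":68,"n":42},"mo":[98,60,3,65,78]},"v":{"nx":{"fvl":39,"gb":23,"kje":65},"pv":{"aux":0,"cph":70,"cqi":62,"ot":44}}}
After op 10 (replace /u/mo/1 92): {"e":{"loe":[73,50,88,2]},"k":[[90,96],{"gg":69,"o":73,"v":8},[99,0,61,14,68]],"u":{"ajs":[41,92,89],"cvr":{"c":75,"e":66,"n":18,"t":59},"j":{"cs":68,"n":42},"mo":[98,92,3,65,78]},"v":{"nx":{"fvl":39,"gb":23,"kje":65},"pv":{"aux":0,"cph":70,"cqi":62,"ot":44}}}
After op 11 (replace /e/loe/2 15): {"e":{"loe":[73,50,15,2]},"k":[[90,96],{"gg":69,"o":73,"v":8},[99,0,61,14,68]],"u":{"ajs":[41,92,89],"cvr":{"c":75,"e":66,"n":18,"t":59},"j":{"cs":68,"n":42},"mo":[98,92,3,65,78]},"v":{"nx":{"fvl":39,"gb":23,"kje":65},"pv":{"aux":0,"cph":70,"cqi":62,"ot":44}}}
After op 12 (replace /k/0/0 32): {"e":{"loe":[73,50,15,2]},"k":[[32,96],{"gg":69,"o":73,"v":8},[99,0,61,14,68]],"u":{"ajs":[41,92,89],"cvr":{"c":75,"e":66,"n":18,"t":59},"j":{"cs":68,"n":42},"mo":[98,92,3,65,78]},"v":{"nx":{"fvl":39,"gb":23,"kje":65},"pv":{"aux":0,"cph":70,"cqi":62,"ot":44}}}
After op 13 (replace /k/2/0 20): {"e":{"loe":[73,50,15,2]},"k":[[32,96],{"gg":69,"o":73,"v":8},[20,0,61,14,68]],"u":{"ajs":[41,92,89],"cvr":{"c":75,"e":66,"n":18,"t":59},"j":{"cs":68,"n":42},"mo":[98,92,3,65,78]},"v":{"nx":{"fvl":39,"gb":23,"kje":65},"pv":{"aux":0,"cph":70,"cqi":62,"ot":44}}}
After op 14 (add /k/1/uzw 1): {"e":{"loe":[73,50,15,2]},"k":[[32,96],{"gg":69,"o":73,"uzw":1,"v":8},[20,0,61,14,68]],"u":{"ajs":[41,92,89],"cvr":{"c":75,"e":66,"n":18,"t":59},"j":{"cs":68,"n":42},"mo":[98,92,3,65,78]},"v":{"nx":{"fvl":39,"gb":23,"kje":65},"pv":{"aux":0,"cph":70,"cqi":62,"ot":44}}}
Size at path /v: 2

Answer: 2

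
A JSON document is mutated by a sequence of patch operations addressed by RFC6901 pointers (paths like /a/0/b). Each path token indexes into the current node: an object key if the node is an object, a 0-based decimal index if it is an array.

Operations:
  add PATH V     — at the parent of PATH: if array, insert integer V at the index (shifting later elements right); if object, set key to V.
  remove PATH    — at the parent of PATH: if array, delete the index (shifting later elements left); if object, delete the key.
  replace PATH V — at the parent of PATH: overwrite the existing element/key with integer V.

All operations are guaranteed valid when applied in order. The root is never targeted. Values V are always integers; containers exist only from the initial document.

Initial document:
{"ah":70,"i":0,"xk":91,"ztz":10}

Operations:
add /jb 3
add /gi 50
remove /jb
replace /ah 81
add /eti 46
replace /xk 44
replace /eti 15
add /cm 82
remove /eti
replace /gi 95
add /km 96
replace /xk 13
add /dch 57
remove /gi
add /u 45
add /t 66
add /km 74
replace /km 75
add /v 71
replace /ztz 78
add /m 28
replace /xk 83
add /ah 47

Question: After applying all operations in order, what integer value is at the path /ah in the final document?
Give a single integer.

Answer: 47

Derivation:
After op 1 (add /jb 3): {"ah":70,"i":0,"jb":3,"xk":91,"ztz":10}
After op 2 (add /gi 50): {"ah":70,"gi":50,"i":0,"jb":3,"xk":91,"ztz":10}
After op 3 (remove /jb): {"ah":70,"gi":50,"i":0,"xk":91,"ztz":10}
After op 4 (replace /ah 81): {"ah":81,"gi":50,"i":0,"xk":91,"ztz":10}
After op 5 (add /eti 46): {"ah":81,"eti":46,"gi":50,"i":0,"xk":91,"ztz":10}
After op 6 (replace /xk 44): {"ah":81,"eti":46,"gi":50,"i":0,"xk":44,"ztz":10}
After op 7 (replace /eti 15): {"ah":81,"eti":15,"gi":50,"i":0,"xk":44,"ztz":10}
After op 8 (add /cm 82): {"ah":81,"cm":82,"eti":15,"gi":50,"i":0,"xk":44,"ztz":10}
After op 9 (remove /eti): {"ah":81,"cm":82,"gi":50,"i":0,"xk":44,"ztz":10}
After op 10 (replace /gi 95): {"ah":81,"cm":82,"gi":95,"i":0,"xk":44,"ztz":10}
After op 11 (add /km 96): {"ah":81,"cm":82,"gi":95,"i":0,"km":96,"xk":44,"ztz":10}
After op 12 (replace /xk 13): {"ah":81,"cm":82,"gi":95,"i":0,"km":96,"xk":13,"ztz":10}
After op 13 (add /dch 57): {"ah":81,"cm":82,"dch":57,"gi":95,"i":0,"km":96,"xk":13,"ztz":10}
After op 14 (remove /gi): {"ah":81,"cm":82,"dch":57,"i":0,"km":96,"xk":13,"ztz":10}
After op 15 (add /u 45): {"ah":81,"cm":82,"dch":57,"i":0,"km":96,"u":45,"xk":13,"ztz":10}
After op 16 (add /t 66): {"ah":81,"cm":82,"dch":57,"i":0,"km":96,"t":66,"u":45,"xk":13,"ztz":10}
After op 17 (add /km 74): {"ah":81,"cm":82,"dch":57,"i":0,"km":74,"t":66,"u":45,"xk":13,"ztz":10}
After op 18 (replace /km 75): {"ah":81,"cm":82,"dch":57,"i":0,"km":75,"t":66,"u":45,"xk":13,"ztz":10}
After op 19 (add /v 71): {"ah":81,"cm":82,"dch":57,"i":0,"km":75,"t":66,"u":45,"v":71,"xk":13,"ztz":10}
After op 20 (replace /ztz 78): {"ah":81,"cm":82,"dch":57,"i":0,"km":75,"t":66,"u":45,"v":71,"xk":13,"ztz":78}
After op 21 (add /m 28): {"ah":81,"cm":82,"dch":57,"i":0,"km":75,"m":28,"t":66,"u":45,"v":71,"xk":13,"ztz":78}
After op 22 (replace /xk 83): {"ah":81,"cm":82,"dch":57,"i":0,"km":75,"m":28,"t":66,"u":45,"v":71,"xk":83,"ztz":78}
After op 23 (add /ah 47): {"ah":47,"cm":82,"dch":57,"i":0,"km":75,"m":28,"t":66,"u":45,"v":71,"xk":83,"ztz":78}
Value at /ah: 47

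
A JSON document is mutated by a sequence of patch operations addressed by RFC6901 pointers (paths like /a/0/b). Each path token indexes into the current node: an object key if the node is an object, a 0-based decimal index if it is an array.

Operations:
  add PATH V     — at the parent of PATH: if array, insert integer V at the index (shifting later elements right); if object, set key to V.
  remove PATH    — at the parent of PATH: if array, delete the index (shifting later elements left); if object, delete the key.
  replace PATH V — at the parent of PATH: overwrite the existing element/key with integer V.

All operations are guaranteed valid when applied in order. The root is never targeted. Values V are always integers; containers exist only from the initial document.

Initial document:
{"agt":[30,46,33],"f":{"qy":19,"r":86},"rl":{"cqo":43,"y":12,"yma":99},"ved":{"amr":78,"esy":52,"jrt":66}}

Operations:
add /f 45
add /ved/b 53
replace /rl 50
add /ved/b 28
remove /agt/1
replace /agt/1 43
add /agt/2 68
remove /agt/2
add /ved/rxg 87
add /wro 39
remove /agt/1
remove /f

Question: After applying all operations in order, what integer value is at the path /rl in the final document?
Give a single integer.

After op 1 (add /f 45): {"agt":[30,46,33],"f":45,"rl":{"cqo":43,"y":12,"yma":99},"ved":{"amr":78,"esy":52,"jrt":66}}
After op 2 (add /ved/b 53): {"agt":[30,46,33],"f":45,"rl":{"cqo":43,"y":12,"yma":99},"ved":{"amr":78,"b":53,"esy":52,"jrt":66}}
After op 3 (replace /rl 50): {"agt":[30,46,33],"f":45,"rl":50,"ved":{"amr":78,"b":53,"esy":52,"jrt":66}}
After op 4 (add /ved/b 28): {"agt":[30,46,33],"f":45,"rl":50,"ved":{"amr":78,"b":28,"esy":52,"jrt":66}}
After op 5 (remove /agt/1): {"agt":[30,33],"f":45,"rl":50,"ved":{"amr":78,"b":28,"esy":52,"jrt":66}}
After op 6 (replace /agt/1 43): {"agt":[30,43],"f":45,"rl":50,"ved":{"amr":78,"b":28,"esy":52,"jrt":66}}
After op 7 (add /agt/2 68): {"agt":[30,43,68],"f":45,"rl":50,"ved":{"amr":78,"b":28,"esy":52,"jrt":66}}
After op 8 (remove /agt/2): {"agt":[30,43],"f":45,"rl":50,"ved":{"amr":78,"b":28,"esy":52,"jrt":66}}
After op 9 (add /ved/rxg 87): {"agt":[30,43],"f":45,"rl":50,"ved":{"amr":78,"b":28,"esy":52,"jrt":66,"rxg":87}}
After op 10 (add /wro 39): {"agt":[30,43],"f":45,"rl":50,"ved":{"amr":78,"b":28,"esy":52,"jrt":66,"rxg":87},"wro":39}
After op 11 (remove /agt/1): {"agt":[30],"f":45,"rl":50,"ved":{"amr":78,"b":28,"esy":52,"jrt":66,"rxg":87},"wro":39}
After op 12 (remove /f): {"agt":[30],"rl":50,"ved":{"amr":78,"b":28,"esy":52,"jrt":66,"rxg":87},"wro":39}
Value at /rl: 50

Answer: 50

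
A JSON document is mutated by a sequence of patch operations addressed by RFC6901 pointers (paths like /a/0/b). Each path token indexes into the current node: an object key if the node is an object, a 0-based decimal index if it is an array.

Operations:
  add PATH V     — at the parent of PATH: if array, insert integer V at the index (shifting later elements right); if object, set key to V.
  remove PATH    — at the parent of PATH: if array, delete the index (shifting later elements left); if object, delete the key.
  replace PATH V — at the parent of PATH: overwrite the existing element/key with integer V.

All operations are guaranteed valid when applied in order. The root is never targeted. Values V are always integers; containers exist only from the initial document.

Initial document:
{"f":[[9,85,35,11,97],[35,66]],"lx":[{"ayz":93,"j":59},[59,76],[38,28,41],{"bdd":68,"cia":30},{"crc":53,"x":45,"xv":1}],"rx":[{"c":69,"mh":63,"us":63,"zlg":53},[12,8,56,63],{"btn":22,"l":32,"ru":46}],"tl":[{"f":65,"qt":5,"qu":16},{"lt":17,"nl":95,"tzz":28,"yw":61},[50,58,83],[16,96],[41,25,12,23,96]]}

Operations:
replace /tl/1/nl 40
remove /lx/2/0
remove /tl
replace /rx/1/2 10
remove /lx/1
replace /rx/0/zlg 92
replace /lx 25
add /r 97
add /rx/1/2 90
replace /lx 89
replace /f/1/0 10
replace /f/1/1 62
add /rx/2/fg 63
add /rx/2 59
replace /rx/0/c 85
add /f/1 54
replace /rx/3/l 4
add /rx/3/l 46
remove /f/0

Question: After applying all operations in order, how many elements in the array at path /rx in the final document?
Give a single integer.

After op 1 (replace /tl/1/nl 40): {"f":[[9,85,35,11,97],[35,66]],"lx":[{"ayz":93,"j":59},[59,76],[38,28,41],{"bdd":68,"cia":30},{"crc":53,"x":45,"xv":1}],"rx":[{"c":69,"mh":63,"us":63,"zlg":53},[12,8,56,63],{"btn":22,"l":32,"ru":46}],"tl":[{"f":65,"qt":5,"qu":16},{"lt":17,"nl":40,"tzz":28,"yw":61},[50,58,83],[16,96],[41,25,12,23,96]]}
After op 2 (remove /lx/2/0): {"f":[[9,85,35,11,97],[35,66]],"lx":[{"ayz":93,"j":59},[59,76],[28,41],{"bdd":68,"cia":30},{"crc":53,"x":45,"xv":1}],"rx":[{"c":69,"mh":63,"us":63,"zlg":53},[12,8,56,63],{"btn":22,"l":32,"ru":46}],"tl":[{"f":65,"qt":5,"qu":16},{"lt":17,"nl":40,"tzz":28,"yw":61},[50,58,83],[16,96],[41,25,12,23,96]]}
After op 3 (remove /tl): {"f":[[9,85,35,11,97],[35,66]],"lx":[{"ayz":93,"j":59},[59,76],[28,41],{"bdd":68,"cia":30},{"crc":53,"x":45,"xv":1}],"rx":[{"c":69,"mh":63,"us":63,"zlg":53},[12,8,56,63],{"btn":22,"l":32,"ru":46}]}
After op 4 (replace /rx/1/2 10): {"f":[[9,85,35,11,97],[35,66]],"lx":[{"ayz":93,"j":59},[59,76],[28,41],{"bdd":68,"cia":30},{"crc":53,"x":45,"xv":1}],"rx":[{"c":69,"mh":63,"us":63,"zlg":53},[12,8,10,63],{"btn":22,"l":32,"ru":46}]}
After op 5 (remove /lx/1): {"f":[[9,85,35,11,97],[35,66]],"lx":[{"ayz":93,"j":59},[28,41],{"bdd":68,"cia":30},{"crc":53,"x":45,"xv":1}],"rx":[{"c":69,"mh":63,"us":63,"zlg":53},[12,8,10,63],{"btn":22,"l":32,"ru":46}]}
After op 6 (replace /rx/0/zlg 92): {"f":[[9,85,35,11,97],[35,66]],"lx":[{"ayz":93,"j":59},[28,41],{"bdd":68,"cia":30},{"crc":53,"x":45,"xv":1}],"rx":[{"c":69,"mh":63,"us":63,"zlg":92},[12,8,10,63],{"btn":22,"l":32,"ru":46}]}
After op 7 (replace /lx 25): {"f":[[9,85,35,11,97],[35,66]],"lx":25,"rx":[{"c":69,"mh":63,"us":63,"zlg":92},[12,8,10,63],{"btn":22,"l":32,"ru":46}]}
After op 8 (add /r 97): {"f":[[9,85,35,11,97],[35,66]],"lx":25,"r":97,"rx":[{"c":69,"mh":63,"us":63,"zlg":92},[12,8,10,63],{"btn":22,"l":32,"ru":46}]}
After op 9 (add /rx/1/2 90): {"f":[[9,85,35,11,97],[35,66]],"lx":25,"r":97,"rx":[{"c":69,"mh":63,"us":63,"zlg":92},[12,8,90,10,63],{"btn":22,"l":32,"ru":46}]}
After op 10 (replace /lx 89): {"f":[[9,85,35,11,97],[35,66]],"lx":89,"r":97,"rx":[{"c":69,"mh":63,"us":63,"zlg":92},[12,8,90,10,63],{"btn":22,"l":32,"ru":46}]}
After op 11 (replace /f/1/0 10): {"f":[[9,85,35,11,97],[10,66]],"lx":89,"r":97,"rx":[{"c":69,"mh":63,"us":63,"zlg":92},[12,8,90,10,63],{"btn":22,"l":32,"ru":46}]}
After op 12 (replace /f/1/1 62): {"f":[[9,85,35,11,97],[10,62]],"lx":89,"r":97,"rx":[{"c":69,"mh":63,"us":63,"zlg":92},[12,8,90,10,63],{"btn":22,"l":32,"ru":46}]}
After op 13 (add /rx/2/fg 63): {"f":[[9,85,35,11,97],[10,62]],"lx":89,"r":97,"rx":[{"c":69,"mh":63,"us":63,"zlg":92},[12,8,90,10,63],{"btn":22,"fg":63,"l":32,"ru":46}]}
After op 14 (add /rx/2 59): {"f":[[9,85,35,11,97],[10,62]],"lx":89,"r":97,"rx":[{"c":69,"mh":63,"us":63,"zlg":92},[12,8,90,10,63],59,{"btn":22,"fg":63,"l":32,"ru":46}]}
After op 15 (replace /rx/0/c 85): {"f":[[9,85,35,11,97],[10,62]],"lx":89,"r":97,"rx":[{"c":85,"mh":63,"us":63,"zlg":92},[12,8,90,10,63],59,{"btn":22,"fg":63,"l":32,"ru":46}]}
After op 16 (add /f/1 54): {"f":[[9,85,35,11,97],54,[10,62]],"lx":89,"r":97,"rx":[{"c":85,"mh":63,"us":63,"zlg":92},[12,8,90,10,63],59,{"btn":22,"fg":63,"l":32,"ru":46}]}
After op 17 (replace /rx/3/l 4): {"f":[[9,85,35,11,97],54,[10,62]],"lx":89,"r":97,"rx":[{"c":85,"mh":63,"us":63,"zlg":92},[12,8,90,10,63],59,{"btn":22,"fg":63,"l":4,"ru":46}]}
After op 18 (add /rx/3/l 46): {"f":[[9,85,35,11,97],54,[10,62]],"lx":89,"r":97,"rx":[{"c":85,"mh":63,"us":63,"zlg":92},[12,8,90,10,63],59,{"btn":22,"fg":63,"l":46,"ru":46}]}
After op 19 (remove /f/0): {"f":[54,[10,62]],"lx":89,"r":97,"rx":[{"c":85,"mh":63,"us":63,"zlg":92},[12,8,90,10,63],59,{"btn":22,"fg":63,"l":46,"ru":46}]}
Size at path /rx: 4

Answer: 4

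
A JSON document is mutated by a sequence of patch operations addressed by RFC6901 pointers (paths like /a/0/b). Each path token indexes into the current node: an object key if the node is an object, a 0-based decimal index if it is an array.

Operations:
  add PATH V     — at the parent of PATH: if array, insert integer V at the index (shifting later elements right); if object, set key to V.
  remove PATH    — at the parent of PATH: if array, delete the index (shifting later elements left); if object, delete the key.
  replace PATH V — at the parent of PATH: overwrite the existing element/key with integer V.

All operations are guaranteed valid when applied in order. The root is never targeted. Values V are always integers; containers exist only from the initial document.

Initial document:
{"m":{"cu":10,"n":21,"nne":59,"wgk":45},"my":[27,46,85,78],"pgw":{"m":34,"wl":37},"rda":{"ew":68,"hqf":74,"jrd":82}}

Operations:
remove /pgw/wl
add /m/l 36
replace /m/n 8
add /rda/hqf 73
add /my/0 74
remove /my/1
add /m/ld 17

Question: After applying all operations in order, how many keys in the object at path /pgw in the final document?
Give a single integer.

Answer: 1

Derivation:
After op 1 (remove /pgw/wl): {"m":{"cu":10,"n":21,"nne":59,"wgk":45},"my":[27,46,85,78],"pgw":{"m":34},"rda":{"ew":68,"hqf":74,"jrd":82}}
After op 2 (add /m/l 36): {"m":{"cu":10,"l":36,"n":21,"nne":59,"wgk":45},"my":[27,46,85,78],"pgw":{"m":34},"rda":{"ew":68,"hqf":74,"jrd":82}}
After op 3 (replace /m/n 8): {"m":{"cu":10,"l":36,"n":8,"nne":59,"wgk":45},"my":[27,46,85,78],"pgw":{"m":34},"rda":{"ew":68,"hqf":74,"jrd":82}}
After op 4 (add /rda/hqf 73): {"m":{"cu":10,"l":36,"n":8,"nne":59,"wgk":45},"my":[27,46,85,78],"pgw":{"m":34},"rda":{"ew":68,"hqf":73,"jrd":82}}
After op 5 (add /my/0 74): {"m":{"cu":10,"l":36,"n":8,"nne":59,"wgk":45},"my":[74,27,46,85,78],"pgw":{"m":34},"rda":{"ew":68,"hqf":73,"jrd":82}}
After op 6 (remove /my/1): {"m":{"cu":10,"l":36,"n":8,"nne":59,"wgk":45},"my":[74,46,85,78],"pgw":{"m":34},"rda":{"ew":68,"hqf":73,"jrd":82}}
After op 7 (add /m/ld 17): {"m":{"cu":10,"l":36,"ld":17,"n":8,"nne":59,"wgk":45},"my":[74,46,85,78],"pgw":{"m":34},"rda":{"ew":68,"hqf":73,"jrd":82}}
Size at path /pgw: 1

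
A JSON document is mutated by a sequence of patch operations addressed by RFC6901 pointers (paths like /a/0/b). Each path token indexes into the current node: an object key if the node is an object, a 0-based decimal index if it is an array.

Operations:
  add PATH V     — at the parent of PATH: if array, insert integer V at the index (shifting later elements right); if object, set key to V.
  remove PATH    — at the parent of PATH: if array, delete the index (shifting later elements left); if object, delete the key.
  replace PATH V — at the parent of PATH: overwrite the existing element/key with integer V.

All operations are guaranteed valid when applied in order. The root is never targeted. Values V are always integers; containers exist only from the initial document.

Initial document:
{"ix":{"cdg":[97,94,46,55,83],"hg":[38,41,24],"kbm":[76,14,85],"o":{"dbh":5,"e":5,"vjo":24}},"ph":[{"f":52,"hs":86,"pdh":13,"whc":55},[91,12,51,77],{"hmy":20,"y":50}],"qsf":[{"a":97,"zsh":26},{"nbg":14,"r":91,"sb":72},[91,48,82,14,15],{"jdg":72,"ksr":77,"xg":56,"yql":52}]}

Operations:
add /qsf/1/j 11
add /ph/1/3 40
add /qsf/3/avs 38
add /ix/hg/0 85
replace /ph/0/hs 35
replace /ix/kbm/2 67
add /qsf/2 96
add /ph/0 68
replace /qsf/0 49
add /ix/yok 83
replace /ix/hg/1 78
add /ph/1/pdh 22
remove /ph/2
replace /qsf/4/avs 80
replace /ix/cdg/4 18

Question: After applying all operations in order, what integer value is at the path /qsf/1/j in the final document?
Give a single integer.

After op 1 (add /qsf/1/j 11): {"ix":{"cdg":[97,94,46,55,83],"hg":[38,41,24],"kbm":[76,14,85],"o":{"dbh":5,"e":5,"vjo":24}},"ph":[{"f":52,"hs":86,"pdh":13,"whc":55},[91,12,51,77],{"hmy":20,"y":50}],"qsf":[{"a":97,"zsh":26},{"j":11,"nbg":14,"r":91,"sb":72},[91,48,82,14,15],{"jdg":72,"ksr":77,"xg":56,"yql":52}]}
After op 2 (add /ph/1/3 40): {"ix":{"cdg":[97,94,46,55,83],"hg":[38,41,24],"kbm":[76,14,85],"o":{"dbh":5,"e":5,"vjo":24}},"ph":[{"f":52,"hs":86,"pdh":13,"whc":55},[91,12,51,40,77],{"hmy":20,"y":50}],"qsf":[{"a":97,"zsh":26},{"j":11,"nbg":14,"r":91,"sb":72},[91,48,82,14,15],{"jdg":72,"ksr":77,"xg":56,"yql":52}]}
After op 3 (add /qsf/3/avs 38): {"ix":{"cdg":[97,94,46,55,83],"hg":[38,41,24],"kbm":[76,14,85],"o":{"dbh":5,"e":5,"vjo":24}},"ph":[{"f":52,"hs":86,"pdh":13,"whc":55},[91,12,51,40,77],{"hmy":20,"y":50}],"qsf":[{"a":97,"zsh":26},{"j":11,"nbg":14,"r":91,"sb":72},[91,48,82,14,15],{"avs":38,"jdg":72,"ksr":77,"xg":56,"yql":52}]}
After op 4 (add /ix/hg/0 85): {"ix":{"cdg":[97,94,46,55,83],"hg":[85,38,41,24],"kbm":[76,14,85],"o":{"dbh":5,"e":5,"vjo":24}},"ph":[{"f":52,"hs":86,"pdh":13,"whc":55},[91,12,51,40,77],{"hmy":20,"y":50}],"qsf":[{"a":97,"zsh":26},{"j":11,"nbg":14,"r":91,"sb":72},[91,48,82,14,15],{"avs":38,"jdg":72,"ksr":77,"xg":56,"yql":52}]}
After op 5 (replace /ph/0/hs 35): {"ix":{"cdg":[97,94,46,55,83],"hg":[85,38,41,24],"kbm":[76,14,85],"o":{"dbh":5,"e":5,"vjo":24}},"ph":[{"f":52,"hs":35,"pdh":13,"whc":55},[91,12,51,40,77],{"hmy":20,"y":50}],"qsf":[{"a":97,"zsh":26},{"j":11,"nbg":14,"r":91,"sb":72},[91,48,82,14,15],{"avs":38,"jdg":72,"ksr":77,"xg":56,"yql":52}]}
After op 6 (replace /ix/kbm/2 67): {"ix":{"cdg":[97,94,46,55,83],"hg":[85,38,41,24],"kbm":[76,14,67],"o":{"dbh":5,"e":5,"vjo":24}},"ph":[{"f":52,"hs":35,"pdh":13,"whc":55},[91,12,51,40,77],{"hmy":20,"y":50}],"qsf":[{"a":97,"zsh":26},{"j":11,"nbg":14,"r":91,"sb":72},[91,48,82,14,15],{"avs":38,"jdg":72,"ksr":77,"xg":56,"yql":52}]}
After op 7 (add /qsf/2 96): {"ix":{"cdg":[97,94,46,55,83],"hg":[85,38,41,24],"kbm":[76,14,67],"o":{"dbh":5,"e":5,"vjo":24}},"ph":[{"f":52,"hs":35,"pdh":13,"whc":55},[91,12,51,40,77],{"hmy":20,"y":50}],"qsf":[{"a":97,"zsh":26},{"j":11,"nbg":14,"r":91,"sb":72},96,[91,48,82,14,15],{"avs":38,"jdg":72,"ksr":77,"xg":56,"yql":52}]}
After op 8 (add /ph/0 68): {"ix":{"cdg":[97,94,46,55,83],"hg":[85,38,41,24],"kbm":[76,14,67],"o":{"dbh":5,"e":5,"vjo":24}},"ph":[68,{"f":52,"hs":35,"pdh":13,"whc":55},[91,12,51,40,77],{"hmy":20,"y":50}],"qsf":[{"a":97,"zsh":26},{"j":11,"nbg":14,"r":91,"sb":72},96,[91,48,82,14,15],{"avs":38,"jdg":72,"ksr":77,"xg":56,"yql":52}]}
After op 9 (replace /qsf/0 49): {"ix":{"cdg":[97,94,46,55,83],"hg":[85,38,41,24],"kbm":[76,14,67],"o":{"dbh":5,"e":5,"vjo":24}},"ph":[68,{"f":52,"hs":35,"pdh":13,"whc":55},[91,12,51,40,77],{"hmy":20,"y":50}],"qsf":[49,{"j":11,"nbg":14,"r":91,"sb":72},96,[91,48,82,14,15],{"avs":38,"jdg":72,"ksr":77,"xg":56,"yql":52}]}
After op 10 (add /ix/yok 83): {"ix":{"cdg":[97,94,46,55,83],"hg":[85,38,41,24],"kbm":[76,14,67],"o":{"dbh":5,"e":5,"vjo":24},"yok":83},"ph":[68,{"f":52,"hs":35,"pdh":13,"whc":55},[91,12,51,40,77],{"hmy":20,"y":50}],"qsf":[49,{"j":11,"nbg":14,"r":91,"sb":72},96,[91,48,82,14,15],{"avs":38,"jdg":72,"ksr":77,"xg":56,"yql":52}]}
After op 11 (replace /ix/hg/1 78): {"ix":{"cdg":[97,94,46,55,83],"hg":[85,78,41,24],"kbm":[76,14,67],"o":{"dbh":5,"e":5,"vjo":24},"yok":83},"ph":[68,{"f":52,"hs":35,"pdh":13,"whc":55},[91,12,51,40,77],{"hmy":20,"y":50}],"qsf":[49,{"j":11,"nbg":14,"r":91,"sb":72},96,[91,48,82,14,15],{"avs":38,"jdg":72,"ksr":77,"xg":56,"yql":52}]}
After op 12 (add /ph/1/pdh 22): {"ix":{"cdg":[97,94,46,55,83],"hg":[85,78,41,24],"kbm":[76,14,67],"o":{"dbh":5,"e":5,"vjo":24},"yok":83},"ph":[68,{"f":52,"hs":35,"pdh":22,"whc":55},[91,12,51,40,77],{"hmy":20,"y":50}],"qsf":[49,{"j":11,"nbg":14,"r":91,"sb":72},96,[91,48,82,14,15],{"avs":38,"jdg":72,"ksr":77,"xg":56,"yql":52}]}
After op 13 (remove /ph/2): {"ix":{"cdg":[97,94,46,55,83],"hg":[85,78,41,24],"kbm":[76,14,67],"o":{"dbh":5,"e":5,"vjo":24},"yok":83},"ph":[68,{"f":52,"hs":35,"pdh":22,"whc":55},{"hmy":20,"y":50}],"qsf":[49,{"j":11,"nbg":14,"r":91,"sb":72},96,[91,48,82,14,15],{"avs":38,"jdg":72,"ksr":77,"xg":56,"yql":52}]}
After op 14 (replace /qsf/4/avs 80): {"ix":{"cdg":[97,94,46,55,83],"hg":[85,78,41,24],"kbm":[76,14,67],"o":{"dbh":5,"e":5,"vjo":24},"yok":83},"ph":[68,{"f":52,"hs":35,"pdh":22,"whc":55},{"hmy":20,"y":50}],"qsf":[49,{"j":11,"nbg":14,"r":91,"sb":72},96,[91,48,82,14,15],{"avs":80,"jdg":72,"ksr":77,"xg":56,"yql":52}]}
After op 15 (replace /ix/cdg/4 18): {"ix":{"cdg":[97,94,46,55,18],"hg":[85,78,41,24],"kbm":[76,14,67],"o":{"dbh":5,"e":5,"vjo":24},"yok":83},"ph":[68,{"f":52,"hs":35,"pdh":22,"whc":55},{"hmy":20,"y":50}],"qsf":[49,{"j":11,"nbg":14,"r":91,"sb":72},96,[91,48,82,14,15],{"avs":80,"jdg":72,"ksr":77,"xg":56,"yql":52}]}
Value at /qsf/1/j: 11

Answer: 11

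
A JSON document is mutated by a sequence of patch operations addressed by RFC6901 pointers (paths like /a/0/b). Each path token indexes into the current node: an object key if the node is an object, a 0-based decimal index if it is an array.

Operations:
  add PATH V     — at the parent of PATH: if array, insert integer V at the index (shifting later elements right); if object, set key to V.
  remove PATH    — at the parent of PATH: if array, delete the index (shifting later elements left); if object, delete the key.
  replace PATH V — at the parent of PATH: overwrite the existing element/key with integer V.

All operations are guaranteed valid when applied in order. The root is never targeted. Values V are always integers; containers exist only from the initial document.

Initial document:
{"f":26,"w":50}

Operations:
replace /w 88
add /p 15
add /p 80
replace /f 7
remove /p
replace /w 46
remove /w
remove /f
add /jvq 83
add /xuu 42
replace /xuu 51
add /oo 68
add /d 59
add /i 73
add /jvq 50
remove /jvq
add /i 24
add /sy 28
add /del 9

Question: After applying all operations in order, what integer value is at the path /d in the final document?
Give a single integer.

Answer: 59

Derivation:
After op 1 (replace /w 88): {"f":26,"w":88}
After op 2 (add /p 15): {"f":26,"p":15,"w":88}
After op 3 (add /p 80): {"f":26,"p":80,"w":88}
After op 4 (replace /f 7): {"f":7,"p":80,"w":88}
After op 5 (remove /p): {"f":7,"w":88}
After op 6 (replace /w 46): {"f":7,"w":46}
After op 7 (remove /w): {"f":7}
After op 8 (remove /f): {}
After op 9 (add /jvq 83): {"jvq":83}
After op 10 (add /xuu 42): {"jvq":83,"xuu":42}
After op 11 (replace /xuu 51): {"jvq":83,"xuu":51}
After op 12 (add /oo 68): {"jvq":83,"oo":68,"xuu":51}
After op 13 (add /d 59): {"d":59,"jvq":83,"oo":68,"xuu":51}
After op 14 (add /i 73): {"d":59,"i":73,"jvq":83,"oo":68,"xuu":51}
After op 15 (add /jvq 50): {"d":59,"i":73,"jvq":50,"oo":68,"xuu":51}
After op 16 (remove /jvq): {"d":59,"i":73,"oo":68,"xuu":51}
After op 17 (add /i 24): {"d":59,"i":24,"oo":68,"xuu":51}
After op 18 (add /sy 28): {"d":59,"i":24,"oo":68,"sy":28,"xuu":51}
After op 19 (add /del 9): {"d":59,"del":9,"i":24,"oo":68,"sy":28,"xuu":51}
Value at /d: 59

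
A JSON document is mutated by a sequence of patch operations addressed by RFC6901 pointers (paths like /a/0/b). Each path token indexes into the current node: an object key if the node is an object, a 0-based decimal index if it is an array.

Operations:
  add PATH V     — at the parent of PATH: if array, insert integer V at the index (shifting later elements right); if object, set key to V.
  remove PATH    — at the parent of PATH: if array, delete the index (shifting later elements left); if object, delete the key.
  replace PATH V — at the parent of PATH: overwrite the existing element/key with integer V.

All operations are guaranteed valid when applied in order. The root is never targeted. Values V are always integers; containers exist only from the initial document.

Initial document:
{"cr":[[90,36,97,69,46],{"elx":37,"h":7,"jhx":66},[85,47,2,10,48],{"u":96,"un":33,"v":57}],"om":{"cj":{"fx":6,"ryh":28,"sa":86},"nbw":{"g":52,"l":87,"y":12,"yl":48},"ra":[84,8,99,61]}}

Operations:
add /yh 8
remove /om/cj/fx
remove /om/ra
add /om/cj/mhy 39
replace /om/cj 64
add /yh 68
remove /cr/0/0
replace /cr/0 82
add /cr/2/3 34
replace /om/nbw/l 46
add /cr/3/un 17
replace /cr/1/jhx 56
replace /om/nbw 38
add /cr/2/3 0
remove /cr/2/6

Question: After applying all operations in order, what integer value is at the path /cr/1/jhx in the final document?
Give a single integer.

Answer: 56

Derivation:
After op 1 (add /yh 8): {"cr":[[90,36,97,69,46],{"elx":37,"h":7,"jhx":66},[85,47,2,10,48],{"u":96,"un":33,"v":57}],"om":{"cj":{"fx":6,"ryh":28,"sa":86},"nbw":{"g":52,"l":87,"y":12,"yl":48},"ra":[84,8,99,61]},"yh":8}
After op 2 (remove /om/cj/fx): {"cr":[[90,36,97,69,46],{"elx":37,"h":7,"jhx":66},[85,47,2,10,48],{"u":96,"un":33,"v":57}],"om":{"cj":{"ryh":28,"sa":86},"nbw":{"g":52,"l":87,"y":12,"yl":48},"ra":[84,8,99,61]},"yh":8}
After op 3 (remove /om/ra): {"cr":[[90,36,97,69,46],{"elx":37,"h":7,"jhx":66},[85,47,2,10,48],{"u":96,"un":33,"v":57}],"om":{"cj":{"ryh":28,"sa":86},"nbw":{"g":52,"l":87,"y":12,"yl":48}},"yh":8}
After op 4 (add /om/cj/mhy 39): {"cr":[[90,36,97,69,46],{"elx":37,"h":7,"jhx":66},[85,47,2,10,48],{"u":96,"un":33,"v":57}],"om":{"cj":{"mhy":39,"ryh":28,"sa":86},"nbw":{"g":52,"l":87,"y":12,"yl":48}},"yh":8}
After op 5 (replace /om/cj 64): {"cr":[[90,36,97,69,46],{"elx":37,"h":7,"jhx":66},[85,47,2,10,48],{"u":96,"un":33,"v":57}],"om":{"cj":64,"nbw":{"g":52,"l":87,"y":12,"yl":48}},"yh":8}
After op 6 (add /yh 68): {"cr":[[90,36,97,69,46],{"elx":37,"h":7,"jhx":66},[85,47,2,10,48],{"u":96,"un":33,"v":57}],"om":{"cj":64,"nbw":{"g":52,"l":87,"y":12,"yl":48}},"yh":68}
After op 7 (remove /cr/0/0): {"cr":[[36,97,69,46],{"elx":37,"h":7,"jhx":66},[85,47,2,10,48],{"u":96,"un":33,"v":57}],"om":{"cj":64,"nbw":{"g":52,"l":87,"y":12,"yl":48}},"yh":68}
After op 8 (replace /cr/0 82): {"cr":[82,{"elx":37,"h":7,"jhx":66},[85,47,2,10,48],{"u":96,"un":33,"v":57}],"om":{"cj":64,"nbw":{"g":52,"l":87,"y":12,"yl":48}},"yh":68}
After op 9 (add /cr/2/3 34): {"cr":[82,{"elx":37,"h":7,"jhx":66},[85,47,2,34,10,48],{"u":96,"un":33,"v":57}],"om":{"cj":64,"nbw":{"g":52,"l":87,"y":12,"yl":48}},"yh":68}
After op 10 (replace /om/nbw/l 46): {"cr":[82,{"elx":37,"h":7,"jhx":66},[85,47,2,34,10,48],{"u":96,"un":33,"v":57}],"om":{"cj":64,"nbw":{"g":52,"l":46,"y":12,"yl":48}},"yh":68}
After op 11 (add /cr/3/un 17): {"cr":[82,{"elx":37,"h":7,"jhx":66},[85,47,2,34,10,48],{"u":96,"un":17,"v":57}],"om":{"cj":64,"nbw":{"g":52,"l":46,"y":12,"yl":48}},"yh":68}
After op 12 (replace /cr/1/jhx 56): {"cr":[82,{"elx":37,"h":7,"jhx":56},[85,47,2,34,10,48],{"u":96,"un":17,"v":57}],"om":{"cj":64,"nbw":{"g":52,"l":46,"y":12,"yl":48}},"yh":68}
After op 13 (replace /om/nbw 38): {"cr":[82,{"elx":37,"h":7,"jhx":56},[85,47,2,34,10,48],{"u":96,"un":17,"v":57}],"om":{"cj":64,"nbw":38},"yh":68}
After op 14 (add /cr/2/3 0): {"cr":[82,{"elx":37,"h":7,"jhx":56},[85,47,2,0,34,10,48],{"u":96,"un":17,"v":57}],"om":{"cj":64,"nbw":38},"yh":68}
After op 15 (remove /cr/2/6): {"cr":[82,{"elx":37,"h":7,"jhx":56},[85,47,2,0,34,10],{"u":96,"un":17,"v":57}],"om":{"cj":64,"nbw":38},"yh":68}
Value at /cr/1/jhx: 56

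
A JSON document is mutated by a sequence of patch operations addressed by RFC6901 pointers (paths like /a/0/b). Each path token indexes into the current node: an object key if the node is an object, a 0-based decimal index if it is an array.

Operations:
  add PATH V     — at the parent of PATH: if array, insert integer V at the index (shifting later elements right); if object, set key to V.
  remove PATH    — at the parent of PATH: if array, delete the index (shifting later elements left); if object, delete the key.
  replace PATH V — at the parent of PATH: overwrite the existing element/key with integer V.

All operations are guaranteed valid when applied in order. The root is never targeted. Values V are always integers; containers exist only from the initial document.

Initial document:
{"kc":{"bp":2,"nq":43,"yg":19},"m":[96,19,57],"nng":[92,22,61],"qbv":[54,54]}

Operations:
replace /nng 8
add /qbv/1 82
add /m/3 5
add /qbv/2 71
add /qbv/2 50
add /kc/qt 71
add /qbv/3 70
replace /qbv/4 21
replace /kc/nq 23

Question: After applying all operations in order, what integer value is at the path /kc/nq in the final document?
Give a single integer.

Answer: 23

Derivation:
After op 1 (replace /nng 8): {"kc":{"bp":2,"nq":43,"yg":19},"m":[96,19,57],"nng":8,"qbv":[54,54]}
After op 2 (add /qbv/1 82): {"kc":{"bp":2,"nq":43,"yg":19},"m":[96,19,57],"nng":8,"qbv":[54,82,54]}
After op 3 (add /m/3 5): {"kc":{"bp":2,"nq":43,"yg":19},"m":[96,19,57,5],"nng":8,"qbv":[54,82,54]}
After op 4 (add /qbv/2 71): {"kc":{"bp":2,"nq":43,"yg":19},"m":[96,19,57,5],"nng":8,"qbv":[54,82,71,54]}
After op 5 (add /qbv/2 50): {"kc":{"bp":2,"nq":43,"yg":19},"m":[96,19,57,5],"nng":8,"qbv":[54,82,50,71,54]}
After op 6 (add /kc/qt 71): {"kc":{"bp":2,"nq":43,"qt":71,"yg":19},"m":[96,19,57,5],"nng":8,"qbv":[54,82,50,71,54]}
After op 7 (add /qbv/3 70): {"kc":{"bp":2,"nq":43,"qt":71,"yg":19},"m":[96,19,57,5],"nng":8,"qbv":[54,82,50,70,71,54]}
After op 8 (replace /qbv/4 21): {"kc":{"bp":2,"nq":43,"qt":71,"yg":19},"m":[96,19,57,5],"nng":8,"qbv":[54,82,50,70,21,54]}
After op 9 (replace /kc/nq 23): {"kc":{"bp":2,"nq":23,"qt":71,"yg":19},"m":[96,19,57,5],"nng":8,"qbv":[54,82,50,70,21,54]}
Value at /kc/nq: 23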